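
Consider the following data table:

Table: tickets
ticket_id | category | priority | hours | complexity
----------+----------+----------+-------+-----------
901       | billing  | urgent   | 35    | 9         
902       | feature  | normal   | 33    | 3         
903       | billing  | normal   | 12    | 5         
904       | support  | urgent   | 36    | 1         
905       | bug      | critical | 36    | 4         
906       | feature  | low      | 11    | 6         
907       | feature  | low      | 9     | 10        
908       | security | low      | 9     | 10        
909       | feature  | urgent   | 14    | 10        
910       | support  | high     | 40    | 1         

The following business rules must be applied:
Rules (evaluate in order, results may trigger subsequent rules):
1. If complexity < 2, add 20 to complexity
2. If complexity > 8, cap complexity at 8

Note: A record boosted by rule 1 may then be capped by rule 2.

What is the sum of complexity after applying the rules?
66

Step 1: Apply rule 1 to records with complexity < 2
  - 2 records get bonus of 20
  - Of these, 2 records then exceed 8 and get capped
Step 2: Apply rule 2 to records with complexity > 8
  - 4 records (original) are capped
Step 3: Calculate final sum = 66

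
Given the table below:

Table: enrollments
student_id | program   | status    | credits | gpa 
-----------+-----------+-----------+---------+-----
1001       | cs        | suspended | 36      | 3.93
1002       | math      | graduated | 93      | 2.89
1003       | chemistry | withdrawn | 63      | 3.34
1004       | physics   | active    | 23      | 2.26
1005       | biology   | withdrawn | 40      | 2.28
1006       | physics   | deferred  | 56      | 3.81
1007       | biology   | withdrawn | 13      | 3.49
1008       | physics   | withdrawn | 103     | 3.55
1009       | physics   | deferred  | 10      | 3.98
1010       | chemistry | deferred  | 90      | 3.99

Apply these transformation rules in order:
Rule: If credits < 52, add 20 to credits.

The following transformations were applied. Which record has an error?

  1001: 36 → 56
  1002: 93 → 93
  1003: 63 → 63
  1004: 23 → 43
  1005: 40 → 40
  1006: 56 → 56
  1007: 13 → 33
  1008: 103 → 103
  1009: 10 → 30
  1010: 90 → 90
Record 1005 has an error. The correct transformed value should be 60, not 40.

Step 1: Check each record against the rule
Step 2: Record 1005 has credits = 40
Step 3: Since 40 < 52, the bonus should have been applied
Step 4: Correct value = 60, but claimed value = 40
Conclusion: Record 1005 has the error.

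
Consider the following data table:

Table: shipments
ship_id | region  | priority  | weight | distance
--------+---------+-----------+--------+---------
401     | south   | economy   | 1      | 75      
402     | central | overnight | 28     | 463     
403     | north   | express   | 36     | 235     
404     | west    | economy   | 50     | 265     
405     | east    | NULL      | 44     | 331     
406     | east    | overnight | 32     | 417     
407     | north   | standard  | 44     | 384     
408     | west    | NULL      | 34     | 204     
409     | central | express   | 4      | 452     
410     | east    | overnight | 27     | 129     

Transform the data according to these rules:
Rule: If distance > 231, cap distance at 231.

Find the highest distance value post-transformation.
231

Step 1: Original maximum distance = 463
Step 2: Apply cap at 231
Step 3: 7 records had distance > 231 and were capped
Step 4: Maximum after transformation = 231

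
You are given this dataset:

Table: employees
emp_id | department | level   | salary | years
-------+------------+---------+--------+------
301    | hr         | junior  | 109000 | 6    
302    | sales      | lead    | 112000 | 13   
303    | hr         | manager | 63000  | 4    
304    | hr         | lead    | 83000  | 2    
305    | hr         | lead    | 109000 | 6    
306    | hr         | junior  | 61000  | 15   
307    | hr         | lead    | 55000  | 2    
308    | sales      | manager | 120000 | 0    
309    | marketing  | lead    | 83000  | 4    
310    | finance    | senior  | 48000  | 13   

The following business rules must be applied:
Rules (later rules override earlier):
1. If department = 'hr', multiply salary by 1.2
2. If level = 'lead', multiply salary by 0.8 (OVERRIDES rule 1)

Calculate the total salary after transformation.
801200.0

Step 1: Rule 2 takes priority for records with level = 'lead'
  - 5 records: 442000 × 0.8 = 353600.0
Step 2: Rule 1 applies to remaining records with department = 'hr'
  - 3 records: 233000 × 1.2 = 279600.0
Step 3: Other records unchanged: 168000
Step 4: Final sum = 353600.0 + 279600.0 + 168000 = 801200.0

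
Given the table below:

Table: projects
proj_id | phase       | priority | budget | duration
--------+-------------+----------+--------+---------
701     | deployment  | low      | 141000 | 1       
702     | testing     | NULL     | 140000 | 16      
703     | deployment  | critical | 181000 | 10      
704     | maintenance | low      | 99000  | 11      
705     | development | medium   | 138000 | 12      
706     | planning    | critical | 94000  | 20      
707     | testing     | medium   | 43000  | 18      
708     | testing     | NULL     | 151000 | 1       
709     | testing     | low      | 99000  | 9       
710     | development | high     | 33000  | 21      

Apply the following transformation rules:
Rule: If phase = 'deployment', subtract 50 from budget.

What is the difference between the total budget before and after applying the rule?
100

Step 1: Original sum of budget = 1119000
Step 2: 2 records have phase = 'deployment'
Step 3: Each affected record changes by -50
Step 4: Total change = 2 × -50 = -100
Step 5: New sum = 1119000 + -100 = 1118900
Step 6: Difference = |1118900 - 1119000| = 100
        (Sum decreased by 100)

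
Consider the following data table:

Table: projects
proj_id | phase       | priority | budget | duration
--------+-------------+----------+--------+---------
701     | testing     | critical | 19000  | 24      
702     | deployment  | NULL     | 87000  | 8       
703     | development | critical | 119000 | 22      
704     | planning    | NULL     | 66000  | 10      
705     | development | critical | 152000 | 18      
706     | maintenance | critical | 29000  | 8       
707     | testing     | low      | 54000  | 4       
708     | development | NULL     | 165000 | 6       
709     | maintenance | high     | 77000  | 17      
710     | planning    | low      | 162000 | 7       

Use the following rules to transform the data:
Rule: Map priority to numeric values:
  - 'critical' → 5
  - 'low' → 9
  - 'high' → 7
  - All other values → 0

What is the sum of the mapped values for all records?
45

Step 1: Apply mapping to each record
Step 2: Count by status:
  'critical': 4 records × 5 = 20
  'low': 2 records × 9 = 18
  'high': 1 records × 7 = 7
Step 3: Sum all mapped values = 45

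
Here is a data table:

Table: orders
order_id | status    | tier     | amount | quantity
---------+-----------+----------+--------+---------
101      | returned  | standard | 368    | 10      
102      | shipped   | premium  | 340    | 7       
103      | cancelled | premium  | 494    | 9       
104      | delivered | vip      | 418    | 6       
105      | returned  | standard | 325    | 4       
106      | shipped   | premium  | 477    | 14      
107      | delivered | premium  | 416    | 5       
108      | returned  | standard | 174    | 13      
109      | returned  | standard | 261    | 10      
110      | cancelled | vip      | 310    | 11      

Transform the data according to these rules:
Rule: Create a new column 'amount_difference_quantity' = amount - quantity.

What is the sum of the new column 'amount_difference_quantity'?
3494

Step 1: For each record, compute amount - quantity
Example calculations:
  368 - 10 = 358
  340 - 7 = 333
  494 - 9 = 485
  ...
Step 2: Sum all derived values
Step 3: Total = 3494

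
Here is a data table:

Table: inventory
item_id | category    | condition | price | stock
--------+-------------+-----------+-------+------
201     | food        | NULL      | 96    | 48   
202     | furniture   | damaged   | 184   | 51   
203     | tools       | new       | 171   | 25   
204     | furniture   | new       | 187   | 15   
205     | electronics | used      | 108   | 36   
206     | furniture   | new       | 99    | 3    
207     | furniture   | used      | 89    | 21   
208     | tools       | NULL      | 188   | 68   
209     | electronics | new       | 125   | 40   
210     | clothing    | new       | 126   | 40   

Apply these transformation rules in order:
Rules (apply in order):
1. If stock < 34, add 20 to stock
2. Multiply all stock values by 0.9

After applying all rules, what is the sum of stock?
384.3

Step 1: Apply Rule 1 - Add 20 to records with stock < 34
  - 4 records affected: 64 + (4 × 20) = 144
  - Unaffected records: 283
  - Sum after Rule 1: 427
Step 2: Apply Rule 2 - Multiply all by 0.9
  - 427 × 0.9 = 384.3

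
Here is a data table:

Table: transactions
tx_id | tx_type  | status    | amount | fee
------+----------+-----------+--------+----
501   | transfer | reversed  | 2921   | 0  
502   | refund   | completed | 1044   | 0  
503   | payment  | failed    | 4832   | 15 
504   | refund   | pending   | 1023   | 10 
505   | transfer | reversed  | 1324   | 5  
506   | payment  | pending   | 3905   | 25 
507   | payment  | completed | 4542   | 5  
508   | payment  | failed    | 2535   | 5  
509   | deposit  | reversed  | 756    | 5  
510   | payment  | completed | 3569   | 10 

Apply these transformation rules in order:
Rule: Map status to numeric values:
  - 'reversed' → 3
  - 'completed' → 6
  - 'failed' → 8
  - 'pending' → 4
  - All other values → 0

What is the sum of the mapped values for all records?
51

Step 1: Apply mapping to each record
Step 2: Count by status:
  'reversed': 3 records × 3 = 9
  'completed': 3 records × 6 = 18
  'failed': 2 records × 8 = 16
  'pending': 2 records × 4 = 8
Step 3: Sum all mapped values = 51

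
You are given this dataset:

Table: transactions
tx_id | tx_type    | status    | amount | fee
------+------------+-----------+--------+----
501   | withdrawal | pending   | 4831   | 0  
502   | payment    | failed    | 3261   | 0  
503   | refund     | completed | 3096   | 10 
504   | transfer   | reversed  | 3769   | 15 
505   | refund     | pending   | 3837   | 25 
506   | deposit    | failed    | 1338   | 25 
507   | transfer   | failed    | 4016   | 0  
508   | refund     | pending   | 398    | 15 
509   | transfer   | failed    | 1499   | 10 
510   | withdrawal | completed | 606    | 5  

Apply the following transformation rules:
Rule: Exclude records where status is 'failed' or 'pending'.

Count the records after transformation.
3

Step 1: Count records to exclude
  - 4 (failed) + 3 (pending) = 7 records
Step 2: Total records: 10
Step 3: Remaining = 10 - 7 = 3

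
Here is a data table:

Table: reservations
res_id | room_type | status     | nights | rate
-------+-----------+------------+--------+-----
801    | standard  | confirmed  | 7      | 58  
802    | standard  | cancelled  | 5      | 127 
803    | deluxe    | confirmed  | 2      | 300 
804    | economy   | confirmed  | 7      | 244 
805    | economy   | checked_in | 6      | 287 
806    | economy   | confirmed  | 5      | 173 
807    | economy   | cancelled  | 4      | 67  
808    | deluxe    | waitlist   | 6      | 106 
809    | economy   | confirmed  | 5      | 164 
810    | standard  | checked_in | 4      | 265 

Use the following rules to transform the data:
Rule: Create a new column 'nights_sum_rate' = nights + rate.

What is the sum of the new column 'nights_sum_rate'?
1842

Step 1: For each record, compute nights + rate
Example calculations:
  7 + 58 = 65
  5 + 127 = 132
  2 + 300 = 302
  ...
Step 2: Sum all derived values
Step 3: Total = 1842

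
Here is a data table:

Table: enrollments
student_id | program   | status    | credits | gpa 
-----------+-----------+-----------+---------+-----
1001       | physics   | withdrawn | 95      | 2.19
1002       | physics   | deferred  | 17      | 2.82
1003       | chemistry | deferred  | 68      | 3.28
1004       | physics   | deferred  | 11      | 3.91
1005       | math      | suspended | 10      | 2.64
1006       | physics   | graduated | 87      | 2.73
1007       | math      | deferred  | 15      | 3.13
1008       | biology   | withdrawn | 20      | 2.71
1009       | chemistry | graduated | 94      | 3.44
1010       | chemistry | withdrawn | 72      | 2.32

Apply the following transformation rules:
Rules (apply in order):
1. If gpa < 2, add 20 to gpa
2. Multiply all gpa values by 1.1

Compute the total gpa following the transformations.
32.09

Step 1: Apply Rule 1 - Add 20 to records with gpa < 2
  - 0 records affected: 0 + (0 × 20) = 0
  - Unaffected records: 29.17
  - Sum after Rule 1: 29.17
Step 2: Apply Rule 2 - Multiply all by 1.1
  - 29.17 × 1.1 = 32.09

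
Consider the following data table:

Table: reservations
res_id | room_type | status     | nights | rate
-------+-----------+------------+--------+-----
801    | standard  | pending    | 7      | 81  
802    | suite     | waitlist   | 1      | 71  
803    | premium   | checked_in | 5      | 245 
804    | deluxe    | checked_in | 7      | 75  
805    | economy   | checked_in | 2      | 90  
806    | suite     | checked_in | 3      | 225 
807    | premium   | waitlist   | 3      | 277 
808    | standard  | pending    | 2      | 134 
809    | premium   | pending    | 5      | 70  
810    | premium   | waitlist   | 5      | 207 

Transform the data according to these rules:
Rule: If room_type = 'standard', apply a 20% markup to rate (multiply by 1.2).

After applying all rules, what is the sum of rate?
1518.0

Step 1: Records with room_type = 'standard' have total rate = 215
Step 2: Apply multiplier: 215 × 1.2 = 258.0
Step 3: Other records total: 1260
Step 4: Final sum = 258.0 + 1260 = 1518.0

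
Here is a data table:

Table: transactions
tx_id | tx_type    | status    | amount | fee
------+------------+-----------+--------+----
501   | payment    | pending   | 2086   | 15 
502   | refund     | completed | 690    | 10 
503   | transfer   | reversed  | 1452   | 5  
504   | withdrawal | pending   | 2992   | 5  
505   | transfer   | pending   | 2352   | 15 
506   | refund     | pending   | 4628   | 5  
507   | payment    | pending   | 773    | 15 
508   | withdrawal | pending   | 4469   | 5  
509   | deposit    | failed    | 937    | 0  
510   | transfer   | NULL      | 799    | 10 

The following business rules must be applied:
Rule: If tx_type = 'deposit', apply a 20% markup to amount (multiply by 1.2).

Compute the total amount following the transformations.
21365.4

Step 1: Records with tx_type = 'deposit' have total amount = 937
Step 2: Apply multiplier: 937 × 1.2 = 1124.4
Step 3: Other records total: 20241
Step 4: Final sum = 1124.4 + 20241 = 21365.4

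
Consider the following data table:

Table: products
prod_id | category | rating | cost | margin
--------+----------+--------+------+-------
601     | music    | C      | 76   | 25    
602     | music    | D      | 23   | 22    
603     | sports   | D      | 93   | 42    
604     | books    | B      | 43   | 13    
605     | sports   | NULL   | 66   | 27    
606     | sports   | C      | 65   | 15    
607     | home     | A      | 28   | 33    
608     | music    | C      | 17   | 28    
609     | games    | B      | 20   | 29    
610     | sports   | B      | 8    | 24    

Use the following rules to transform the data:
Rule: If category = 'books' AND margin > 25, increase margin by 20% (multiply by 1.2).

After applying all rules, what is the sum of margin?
258

Step 1: Find records where category = 'books' AND margin > 25
Step 2: 0 records match, summing to 0
Step 3: After multiplier: 0 × 1.2 = 0.0
Step 4: Unaffected records sum: 258
Step 5: Final sum = 0.0 + 258 = 258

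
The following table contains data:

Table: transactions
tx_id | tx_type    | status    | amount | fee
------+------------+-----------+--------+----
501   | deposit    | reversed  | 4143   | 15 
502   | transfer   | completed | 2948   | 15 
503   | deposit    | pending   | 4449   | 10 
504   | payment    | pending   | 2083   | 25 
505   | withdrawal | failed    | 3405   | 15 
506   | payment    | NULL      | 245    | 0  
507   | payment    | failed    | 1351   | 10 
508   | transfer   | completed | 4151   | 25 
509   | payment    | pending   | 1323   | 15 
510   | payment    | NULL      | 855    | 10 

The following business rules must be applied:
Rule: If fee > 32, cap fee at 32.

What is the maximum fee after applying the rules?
25

Step 1: Original maximum fee = 25
Step 2: Check cap of 32 against maximum
Step 3: No records exceed the cap (max 25 <= cap 32), so no capping applies
Step 4: Maximum after transformation = 25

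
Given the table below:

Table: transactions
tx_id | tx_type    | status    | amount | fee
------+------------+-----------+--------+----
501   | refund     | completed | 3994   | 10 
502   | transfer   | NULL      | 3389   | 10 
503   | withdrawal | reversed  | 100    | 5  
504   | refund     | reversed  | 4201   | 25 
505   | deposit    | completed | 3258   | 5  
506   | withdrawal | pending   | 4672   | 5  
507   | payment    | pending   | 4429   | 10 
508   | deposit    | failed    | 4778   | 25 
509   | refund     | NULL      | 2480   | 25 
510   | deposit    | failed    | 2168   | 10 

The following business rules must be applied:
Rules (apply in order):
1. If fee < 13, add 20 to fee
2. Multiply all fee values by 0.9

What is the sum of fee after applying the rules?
243.0

Step 1: Apply Rule 1 - Add 20 to records with fee < 13
  - 7 records affected: 55 + (7 × 20) = 195
  - Unaffected records: 75
  - Sum after Rule 1: 270
Step 2: Apply Rule 2 - Multiply all by 0.9
  - 270 × 0.9 = 243.0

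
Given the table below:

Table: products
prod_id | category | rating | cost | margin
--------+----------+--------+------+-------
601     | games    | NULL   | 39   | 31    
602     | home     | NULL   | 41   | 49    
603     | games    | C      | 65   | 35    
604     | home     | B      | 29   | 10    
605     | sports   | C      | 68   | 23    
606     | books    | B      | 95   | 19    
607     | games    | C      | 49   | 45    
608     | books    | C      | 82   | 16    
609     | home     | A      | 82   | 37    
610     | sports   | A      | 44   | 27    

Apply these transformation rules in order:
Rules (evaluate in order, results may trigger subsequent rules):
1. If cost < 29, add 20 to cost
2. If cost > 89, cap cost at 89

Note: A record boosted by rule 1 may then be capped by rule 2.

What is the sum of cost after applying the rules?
588

Step 1: Apply rule 1 to records with cost < 29
  - 0 records get bonus of 20
  - Of these, 0 records then exceed 89 and get capped
Step 2: Apply rule 2 to records with cost > 89
  - 1 records (original) are capped
Step 3: Calculate final sum = 588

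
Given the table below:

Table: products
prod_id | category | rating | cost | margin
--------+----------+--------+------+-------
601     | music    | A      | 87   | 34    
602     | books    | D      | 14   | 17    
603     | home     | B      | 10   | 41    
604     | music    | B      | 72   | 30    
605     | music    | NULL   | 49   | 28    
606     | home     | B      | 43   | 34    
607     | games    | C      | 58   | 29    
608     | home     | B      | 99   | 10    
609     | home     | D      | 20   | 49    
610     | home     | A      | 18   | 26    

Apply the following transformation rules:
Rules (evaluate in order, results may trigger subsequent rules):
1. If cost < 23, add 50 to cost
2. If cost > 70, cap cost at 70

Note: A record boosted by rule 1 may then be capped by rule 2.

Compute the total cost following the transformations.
622

Step 1: Apply rule 1 to records with cost < 23
  - 4 records get bonus of 50
  - Of these, 0 records then exceed 70 and get capped
Step 2: Apply rule 2 to records with cost > 70
  - 3 records (original) are capped
Step 3: Calculate final sum = 622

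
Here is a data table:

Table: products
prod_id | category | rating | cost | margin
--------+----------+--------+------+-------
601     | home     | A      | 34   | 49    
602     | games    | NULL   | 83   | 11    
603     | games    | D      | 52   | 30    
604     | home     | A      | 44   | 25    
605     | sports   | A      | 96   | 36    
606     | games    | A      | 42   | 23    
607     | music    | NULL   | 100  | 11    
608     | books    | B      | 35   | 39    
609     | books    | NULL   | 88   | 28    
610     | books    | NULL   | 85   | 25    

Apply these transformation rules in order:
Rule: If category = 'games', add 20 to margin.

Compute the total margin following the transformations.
337

Step 1: Count records where category = 'games': 3
Step 2: Total bonus added: 3 × 20 = 60
Step 3: Original sum of margin: 277
Step 4: Final sum = 277 + 60 = 337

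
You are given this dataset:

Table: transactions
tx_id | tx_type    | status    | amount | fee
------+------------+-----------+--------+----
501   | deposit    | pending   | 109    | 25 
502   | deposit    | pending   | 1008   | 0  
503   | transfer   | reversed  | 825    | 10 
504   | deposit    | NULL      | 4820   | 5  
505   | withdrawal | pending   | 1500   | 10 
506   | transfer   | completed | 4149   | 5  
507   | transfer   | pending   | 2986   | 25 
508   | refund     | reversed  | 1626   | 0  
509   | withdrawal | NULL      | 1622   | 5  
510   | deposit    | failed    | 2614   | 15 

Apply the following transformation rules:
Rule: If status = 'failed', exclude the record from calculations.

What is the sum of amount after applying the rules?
18645

Step 1: Identify records where status = 'failed'
Step 2: The excluded records sum to 2614
Step 3: Original total amount = 21259
Step 4: Remaining total = 21259 - 2614 = 18645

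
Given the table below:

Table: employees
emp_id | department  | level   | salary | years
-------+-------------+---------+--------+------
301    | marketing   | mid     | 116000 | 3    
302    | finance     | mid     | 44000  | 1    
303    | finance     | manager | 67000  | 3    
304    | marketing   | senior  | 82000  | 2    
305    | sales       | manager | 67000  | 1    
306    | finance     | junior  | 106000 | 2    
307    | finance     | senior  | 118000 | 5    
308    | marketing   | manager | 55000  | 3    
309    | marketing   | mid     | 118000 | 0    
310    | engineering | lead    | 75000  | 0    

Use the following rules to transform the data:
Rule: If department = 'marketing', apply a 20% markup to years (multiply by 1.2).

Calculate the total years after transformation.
21.6

Step 1: Records with department = 'marketing' have total years = 8
Step 2: Apply multiplier: 8 × 1.2 = 9.6
Step 3: Other records total: 12
Step 4: Final sum = 9.6 + 12 = 21.6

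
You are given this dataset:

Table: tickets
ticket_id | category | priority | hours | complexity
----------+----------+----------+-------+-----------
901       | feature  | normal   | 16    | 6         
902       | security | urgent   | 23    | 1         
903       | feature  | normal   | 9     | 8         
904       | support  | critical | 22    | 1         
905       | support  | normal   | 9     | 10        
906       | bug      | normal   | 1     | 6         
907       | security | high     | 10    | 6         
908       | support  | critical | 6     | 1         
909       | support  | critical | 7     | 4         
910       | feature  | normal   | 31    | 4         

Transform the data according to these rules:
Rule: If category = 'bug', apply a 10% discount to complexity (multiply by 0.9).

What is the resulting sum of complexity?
46.4

Step 1: Records with category = 'bug' have total complexity = 6
Step 2: Apply multiplier: 6 × 0.9 = 5.4
Step 3: Other records total: 41
Step 4: Final sum = 5.4 + 41 = 46.4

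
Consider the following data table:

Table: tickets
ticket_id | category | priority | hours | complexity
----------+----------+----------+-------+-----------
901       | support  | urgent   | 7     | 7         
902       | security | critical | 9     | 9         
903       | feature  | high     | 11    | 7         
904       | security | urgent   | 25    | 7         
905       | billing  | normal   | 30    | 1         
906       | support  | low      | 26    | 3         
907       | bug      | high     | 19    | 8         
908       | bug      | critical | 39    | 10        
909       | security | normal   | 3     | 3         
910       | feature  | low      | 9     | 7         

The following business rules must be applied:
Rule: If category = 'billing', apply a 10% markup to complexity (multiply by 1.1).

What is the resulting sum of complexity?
62.1

Step 1: Records with category = 'billing' have total complexity = 1
Step 2: Apply multiplier: 1 × 1.1 = 1.1
Step 3: Other records total: 61
Step 4: Final sum = 1.1 + 61 = 62.1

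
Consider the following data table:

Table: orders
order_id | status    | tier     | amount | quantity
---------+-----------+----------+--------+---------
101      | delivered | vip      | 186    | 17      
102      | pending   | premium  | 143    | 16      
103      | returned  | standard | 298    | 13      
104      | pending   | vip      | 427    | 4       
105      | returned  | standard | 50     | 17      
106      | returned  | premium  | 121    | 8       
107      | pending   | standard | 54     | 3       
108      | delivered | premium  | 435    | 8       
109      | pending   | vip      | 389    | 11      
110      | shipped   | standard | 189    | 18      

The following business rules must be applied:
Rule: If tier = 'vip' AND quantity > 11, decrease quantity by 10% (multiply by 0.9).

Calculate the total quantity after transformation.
113.3

Step 1: Find records where tier = 'vip' AND quantity > 11
Step 2: 1 records match, summing to 17
Step 3: After multiplier: 17 × 0.9 = 15.3
Step 4: Unaffected records sum: 98
Step 5: Final sum = 15.3 + 98 = 113.3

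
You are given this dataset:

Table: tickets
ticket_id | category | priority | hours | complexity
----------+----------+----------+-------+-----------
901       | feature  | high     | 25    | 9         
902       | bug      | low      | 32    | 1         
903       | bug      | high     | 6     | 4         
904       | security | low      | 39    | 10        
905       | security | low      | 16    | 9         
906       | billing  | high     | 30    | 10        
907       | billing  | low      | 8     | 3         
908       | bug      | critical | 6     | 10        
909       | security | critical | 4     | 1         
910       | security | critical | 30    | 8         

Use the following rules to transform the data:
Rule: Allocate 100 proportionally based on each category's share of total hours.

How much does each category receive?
billing: 19.39, bug: 22.45, feature: 12.76, security: 45.41

Step 1: Calculate total hours = 196
Step 2: Calculate each category's proportion:
  billing: 38/196 = 19.39% → 19.39
  bug: 44/196 = 22.45% → 22.45
  feature: 25/196 = 12.76% → 12.76
  security: 89/196 = 45.41% → 45.41
Step 3: Verify: sum of allocations ≈ 100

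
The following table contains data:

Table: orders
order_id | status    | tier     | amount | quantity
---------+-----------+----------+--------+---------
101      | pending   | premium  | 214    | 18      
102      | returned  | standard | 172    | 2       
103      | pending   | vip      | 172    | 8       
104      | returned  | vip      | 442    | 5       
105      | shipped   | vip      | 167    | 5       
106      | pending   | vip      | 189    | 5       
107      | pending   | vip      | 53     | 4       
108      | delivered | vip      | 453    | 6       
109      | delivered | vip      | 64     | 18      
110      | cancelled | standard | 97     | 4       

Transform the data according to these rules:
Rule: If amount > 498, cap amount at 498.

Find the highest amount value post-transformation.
453

Step 1: Original maximum amount = 453
Step 2: Check cap of 498 against maximum
Step 3: No records exceed the cap (max 453 <= cap 498), so no capping applies
Step 4: Maximum after transformation = 453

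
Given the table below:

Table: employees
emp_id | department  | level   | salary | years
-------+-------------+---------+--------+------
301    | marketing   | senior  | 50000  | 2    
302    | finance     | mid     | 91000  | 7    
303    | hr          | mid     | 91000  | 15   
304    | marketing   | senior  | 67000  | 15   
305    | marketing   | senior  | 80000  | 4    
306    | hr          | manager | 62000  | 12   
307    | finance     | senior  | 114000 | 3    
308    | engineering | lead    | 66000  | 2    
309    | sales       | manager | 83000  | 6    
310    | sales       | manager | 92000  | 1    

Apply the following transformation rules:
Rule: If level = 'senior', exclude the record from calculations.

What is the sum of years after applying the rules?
43

Step 1: Identify records where level = 'senior'
Step 2: The excluded records sum to 24
Step 3: Original total years = 67
Step 4: Remaining total = 67 - 24 = 43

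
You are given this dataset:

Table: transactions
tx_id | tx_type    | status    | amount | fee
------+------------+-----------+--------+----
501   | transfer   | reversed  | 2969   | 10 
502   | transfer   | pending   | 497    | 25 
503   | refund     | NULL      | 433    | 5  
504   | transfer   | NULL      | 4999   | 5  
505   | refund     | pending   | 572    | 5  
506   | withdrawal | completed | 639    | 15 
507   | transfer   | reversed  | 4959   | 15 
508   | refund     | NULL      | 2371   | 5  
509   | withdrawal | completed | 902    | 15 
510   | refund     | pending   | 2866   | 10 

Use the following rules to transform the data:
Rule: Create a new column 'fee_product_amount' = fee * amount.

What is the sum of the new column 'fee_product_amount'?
210150

Step 1: For each record, compute fee * amount
Example calculations:
  10 * 2969 = 29690
  25 * 497 = 12425
  5 * 433 = 2165
  ...
Step 2: Sum all derived values
Step 3: Total = 210150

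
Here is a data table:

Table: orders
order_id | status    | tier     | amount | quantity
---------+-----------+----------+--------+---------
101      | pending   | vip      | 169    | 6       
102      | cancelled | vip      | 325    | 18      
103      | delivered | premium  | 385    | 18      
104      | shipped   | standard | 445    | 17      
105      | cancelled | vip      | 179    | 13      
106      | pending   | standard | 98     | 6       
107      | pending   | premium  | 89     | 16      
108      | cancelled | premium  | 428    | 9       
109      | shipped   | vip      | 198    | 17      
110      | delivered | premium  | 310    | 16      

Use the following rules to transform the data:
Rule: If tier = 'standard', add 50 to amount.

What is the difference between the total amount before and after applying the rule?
100

Step 1: Original sum of amount = 2626
Step 2: 2 records have tier = 'standard'
Step 3: Each affected record changes by 50
Step 4: Total change = 2 × 50 = 100
Step 5: New sum = 2626 + 100 = 2726
Step 6: Difference = |2726 - 2626| = 100
        (Sum increased by 100)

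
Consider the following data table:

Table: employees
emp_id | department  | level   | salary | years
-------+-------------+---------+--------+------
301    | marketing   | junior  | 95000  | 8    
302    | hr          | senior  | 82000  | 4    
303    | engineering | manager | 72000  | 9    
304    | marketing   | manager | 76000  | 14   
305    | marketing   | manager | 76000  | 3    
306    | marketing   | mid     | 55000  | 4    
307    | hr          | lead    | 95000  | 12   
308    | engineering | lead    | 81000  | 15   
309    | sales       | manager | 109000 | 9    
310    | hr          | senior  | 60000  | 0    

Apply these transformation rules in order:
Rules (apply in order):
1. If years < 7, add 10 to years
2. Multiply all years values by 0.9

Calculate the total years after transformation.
106.2

Step 1: Apply Rule 1 - Add 10 to records with years < 7
  - 4 records affected: 11 + (4 × 10) = 51
  - Unaffected records: 67
  - Sum after Rule 1: 118
Step 2: Apply Rule 2 - Multiply all by 0.9
  - 118 × 0.9 = 106.2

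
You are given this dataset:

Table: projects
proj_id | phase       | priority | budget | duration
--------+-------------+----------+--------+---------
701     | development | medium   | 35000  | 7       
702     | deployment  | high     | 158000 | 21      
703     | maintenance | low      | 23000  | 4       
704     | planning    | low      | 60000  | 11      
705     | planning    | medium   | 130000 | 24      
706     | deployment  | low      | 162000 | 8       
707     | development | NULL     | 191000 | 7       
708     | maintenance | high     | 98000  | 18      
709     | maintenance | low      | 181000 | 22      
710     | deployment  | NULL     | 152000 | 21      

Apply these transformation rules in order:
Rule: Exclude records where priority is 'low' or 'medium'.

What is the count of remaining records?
4

Step 1: Count records to exclude
  - 4 (low) + 2 (medium) = 6 records
Step 2: Total records: 10
Step 3: Remaining = 10 - 6 = 4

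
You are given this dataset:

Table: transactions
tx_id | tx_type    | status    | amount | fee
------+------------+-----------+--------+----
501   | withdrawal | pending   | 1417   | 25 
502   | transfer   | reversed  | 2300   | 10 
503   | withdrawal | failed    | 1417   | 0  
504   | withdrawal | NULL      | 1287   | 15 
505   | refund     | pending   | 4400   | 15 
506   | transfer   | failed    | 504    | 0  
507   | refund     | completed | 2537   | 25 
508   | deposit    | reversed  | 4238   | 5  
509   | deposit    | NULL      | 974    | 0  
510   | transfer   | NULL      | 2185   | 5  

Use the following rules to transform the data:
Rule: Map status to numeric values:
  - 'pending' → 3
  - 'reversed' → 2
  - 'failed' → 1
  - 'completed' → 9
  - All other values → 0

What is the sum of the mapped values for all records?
21

Step 1: Apply mapping to each record
Step 2: Count by status:
  'pending': 2 records × 3 = 6
  'reversed': 2 records × 2 = 4
  'failed': 2 records × 1 = 2
  'completed': 1 records × 9 = 9
Step 3: Sum all mapped values = 21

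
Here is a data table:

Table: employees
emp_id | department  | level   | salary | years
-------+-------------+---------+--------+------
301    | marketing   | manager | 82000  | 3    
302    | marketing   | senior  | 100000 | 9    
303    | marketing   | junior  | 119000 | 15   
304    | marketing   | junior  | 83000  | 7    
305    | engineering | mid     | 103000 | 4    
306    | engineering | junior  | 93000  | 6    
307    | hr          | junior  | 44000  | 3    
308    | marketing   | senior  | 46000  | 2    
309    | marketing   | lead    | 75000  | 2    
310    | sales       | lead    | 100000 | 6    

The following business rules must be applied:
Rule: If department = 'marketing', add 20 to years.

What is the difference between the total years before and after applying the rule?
120

Step 1: Original sum of years = 57
Step 2: 6 records have department = 'marketing'
Step 3: Each affected record changes by 20
Step 4: Total change = 6 × 20 = 120
Step 5: New sum = 57 + 120 = 177
Step 6: Difference = |177 - 57| = 120
        (Sum increased by 120)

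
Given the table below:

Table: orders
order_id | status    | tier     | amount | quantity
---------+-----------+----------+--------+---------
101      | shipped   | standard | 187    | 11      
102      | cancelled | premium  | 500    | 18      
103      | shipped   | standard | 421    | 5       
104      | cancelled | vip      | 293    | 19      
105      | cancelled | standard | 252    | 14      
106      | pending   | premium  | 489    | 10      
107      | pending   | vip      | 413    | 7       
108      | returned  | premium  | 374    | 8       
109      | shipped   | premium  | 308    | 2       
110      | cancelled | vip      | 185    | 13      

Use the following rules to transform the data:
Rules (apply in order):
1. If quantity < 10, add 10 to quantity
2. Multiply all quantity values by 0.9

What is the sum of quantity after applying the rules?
132.3

Step 1: Apply Rule 1 - Add 10 to records with quantity < 10
  - 4 records affected: 22 + (4 × 10) = 62
  - Unaffected records: 85
  - Sum after Rule 1: 147
Step 2: Apply Rule 2 - Multiply all by 0.9
  - 147 × 0.9 = 132.3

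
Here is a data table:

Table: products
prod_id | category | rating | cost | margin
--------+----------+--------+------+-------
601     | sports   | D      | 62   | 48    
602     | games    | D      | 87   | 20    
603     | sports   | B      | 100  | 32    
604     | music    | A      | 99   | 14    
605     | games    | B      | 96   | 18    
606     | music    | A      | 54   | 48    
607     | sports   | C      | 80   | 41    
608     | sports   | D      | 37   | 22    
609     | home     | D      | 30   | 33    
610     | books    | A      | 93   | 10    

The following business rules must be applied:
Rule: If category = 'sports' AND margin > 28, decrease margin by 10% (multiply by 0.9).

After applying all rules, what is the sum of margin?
273.9

Step 1: Find records where category = 'sports' AND margin > 28
Step 2: 3 records match, summing to 121
Step 3: After multiplier: 121 × 0.9 = 108.9
Step 4: Unaffected records sum: 165
Step 5: Final sum = 108.9 + 165 = 273.9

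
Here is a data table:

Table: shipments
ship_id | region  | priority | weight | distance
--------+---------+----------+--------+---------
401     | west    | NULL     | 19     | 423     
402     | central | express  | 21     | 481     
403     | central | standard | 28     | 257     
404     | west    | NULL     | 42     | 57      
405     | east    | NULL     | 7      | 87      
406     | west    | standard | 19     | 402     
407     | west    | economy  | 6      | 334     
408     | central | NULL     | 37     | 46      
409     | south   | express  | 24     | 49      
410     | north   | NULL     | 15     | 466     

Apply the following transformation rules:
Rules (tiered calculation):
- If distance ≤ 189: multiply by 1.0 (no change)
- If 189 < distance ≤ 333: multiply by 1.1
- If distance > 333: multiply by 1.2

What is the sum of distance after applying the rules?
3048.9

Step 1: Tier 1 (distance ≤ 189): 4 records, sum = 239 × 1.0 = 239.0
Step 2: Tier 2 (189 < distance ≤ 333): 1 records, sum = 257 × 1.1 = 282.7
Step 3: Tier 3 (distance > 333): 5 records, sum = 2106 × 1.2 = 2527.2
Step 4: Final sum = 239.0 + 282.7 + 2527.2 = 3048.9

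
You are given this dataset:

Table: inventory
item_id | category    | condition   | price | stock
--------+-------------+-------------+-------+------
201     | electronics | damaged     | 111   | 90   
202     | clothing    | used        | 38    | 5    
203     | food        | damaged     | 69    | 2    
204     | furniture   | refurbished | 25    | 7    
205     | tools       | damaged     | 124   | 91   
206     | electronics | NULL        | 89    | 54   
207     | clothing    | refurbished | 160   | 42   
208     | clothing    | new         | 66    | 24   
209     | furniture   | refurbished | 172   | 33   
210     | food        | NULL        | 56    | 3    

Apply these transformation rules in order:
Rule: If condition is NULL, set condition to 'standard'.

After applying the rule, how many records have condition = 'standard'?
2

Step 1: Count records where condition IS NULL
Step 2: Found 2 records with NULL condition
Step 3: These records will have condition set to 'standard'
Step 4: Records already having condition = 'standard': 0
Step 5: Answer: 2 + 0 = 2 records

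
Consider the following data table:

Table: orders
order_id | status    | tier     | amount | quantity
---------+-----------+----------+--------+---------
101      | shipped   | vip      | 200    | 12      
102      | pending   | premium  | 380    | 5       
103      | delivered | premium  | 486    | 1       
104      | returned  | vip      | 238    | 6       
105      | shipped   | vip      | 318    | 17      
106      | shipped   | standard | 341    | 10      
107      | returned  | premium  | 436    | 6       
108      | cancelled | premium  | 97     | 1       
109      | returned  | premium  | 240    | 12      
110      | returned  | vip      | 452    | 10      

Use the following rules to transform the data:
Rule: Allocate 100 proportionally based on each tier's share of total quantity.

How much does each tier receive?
premium: 31.25, standard: 12.5, vip: 56.25

Step 1: Calculate total quantity = 80
Step 2: Calculate each tier's proportion:
  premium: 25/80 = 31.25% → 31.25
  standard: 10/80 = 12.50% → 12.5
  vip: 45/80 = 56.25% → 56.25
Step 3: Verify: sum of allocations ≈ 100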